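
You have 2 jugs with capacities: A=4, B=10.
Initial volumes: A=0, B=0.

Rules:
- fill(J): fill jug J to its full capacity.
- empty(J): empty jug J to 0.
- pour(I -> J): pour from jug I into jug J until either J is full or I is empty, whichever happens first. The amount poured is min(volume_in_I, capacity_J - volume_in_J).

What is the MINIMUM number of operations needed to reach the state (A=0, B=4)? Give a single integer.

BFS from (A=0, B=0). One shortest path:
  1. fill(A) -> (A=4 B=0)
  2. pour(A -> B) -> (A=0 B=4)
Reached target in 2 moves.

Answer: 2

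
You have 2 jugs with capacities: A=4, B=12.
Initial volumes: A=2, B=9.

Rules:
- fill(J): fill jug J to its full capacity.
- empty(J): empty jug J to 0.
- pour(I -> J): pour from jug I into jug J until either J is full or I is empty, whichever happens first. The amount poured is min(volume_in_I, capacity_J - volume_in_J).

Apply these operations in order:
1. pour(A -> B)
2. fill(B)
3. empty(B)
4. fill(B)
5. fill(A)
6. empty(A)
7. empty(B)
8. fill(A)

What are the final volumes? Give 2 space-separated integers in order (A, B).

Step 1: pour(A -> B) -> (A=0 B=11)
Step 2: fill(B) -> (A=0 B=12)
Step 3: empty(B) -> (A=0 B=0)
Step 4: fill(B) -> (A=0 B=12)
Step 5: fill(A) -> (A=4 B=12)
Step 6: empty(A) -> (A=0 B=12)
Step 7: empty(B) -> (A=0 B=0)
Step 8: fill(A) -> (A=4 B=0)

Answer: 4 0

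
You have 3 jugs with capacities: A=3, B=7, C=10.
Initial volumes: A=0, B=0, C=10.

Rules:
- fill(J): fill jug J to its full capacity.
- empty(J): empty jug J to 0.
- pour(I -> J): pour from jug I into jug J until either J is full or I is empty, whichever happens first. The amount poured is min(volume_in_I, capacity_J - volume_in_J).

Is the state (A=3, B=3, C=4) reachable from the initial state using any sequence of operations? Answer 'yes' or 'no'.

Answer: yes

Derivation:
BFS from (A=0, B=0, C=10):
  1. pour(C -> A) -> (A=3 B=0 C=7)
  2. pour(A -> B) -> (A=0 B=3 C=7)
  3. pour(C -> A) -> (A=3 B=3 C=4)
Target reached → yes.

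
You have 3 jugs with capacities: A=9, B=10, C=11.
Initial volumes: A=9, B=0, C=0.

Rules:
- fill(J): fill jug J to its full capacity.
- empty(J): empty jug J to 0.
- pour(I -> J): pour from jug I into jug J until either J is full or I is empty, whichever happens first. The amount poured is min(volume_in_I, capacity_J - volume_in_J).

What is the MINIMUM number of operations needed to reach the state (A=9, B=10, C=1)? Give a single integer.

BFS from (A=9, B=0, C=0). One shortest path:
  1. fill(C) -> (A=9 B=0 C=11)
  2. pour(C -> B) -> (A=9 B=10 C=1)
Reached target in 2 moves.

Answer: 2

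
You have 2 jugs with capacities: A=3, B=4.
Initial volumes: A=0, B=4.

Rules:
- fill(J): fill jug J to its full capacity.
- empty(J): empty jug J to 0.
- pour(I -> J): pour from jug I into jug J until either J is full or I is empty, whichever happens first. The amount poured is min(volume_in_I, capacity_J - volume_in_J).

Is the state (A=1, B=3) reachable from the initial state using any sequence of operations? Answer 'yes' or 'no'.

Answer: no

Derivation:
BFS explored all 14 reachable states.
Reachable set includes: (0,0), (0,1), (0,2), (0,3), (0,4), (1,0), (1,4), (2,0), (2,4), (3,0), (3,1), (3,2) ...
Target (A=1, B=3) not in reachable set → no.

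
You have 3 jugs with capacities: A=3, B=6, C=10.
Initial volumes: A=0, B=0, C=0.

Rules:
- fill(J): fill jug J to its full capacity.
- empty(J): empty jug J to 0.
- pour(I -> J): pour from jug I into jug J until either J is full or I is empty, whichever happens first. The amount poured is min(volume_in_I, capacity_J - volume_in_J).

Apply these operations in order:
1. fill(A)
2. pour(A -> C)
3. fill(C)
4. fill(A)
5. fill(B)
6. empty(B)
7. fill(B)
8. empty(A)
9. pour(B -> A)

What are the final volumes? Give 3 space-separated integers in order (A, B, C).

Answer: 3 3 10

Derivation:
Step 1: fill(A) -> (A=3 B=0 C=0)
Step 2: pour(A -> C) -> (A=0 B=0 C=3)
Step 3: fill(C) -> (A=0 B=0 C=10)
Step 4: fill(A) -> (A=3 B=0 C=10)
Step 5: fill(B) -> (A=3 B=6 C=10)
Step 6: empty(B) -> (A=3 B=0 C=10)
Step 7: fill(B) -> (A=3 B=6 C=10)
Step 8: empty(A) -> (A=0 B=6 C=10)
Step 9: pour(B -> A) -> (A=3 B=3 C=10)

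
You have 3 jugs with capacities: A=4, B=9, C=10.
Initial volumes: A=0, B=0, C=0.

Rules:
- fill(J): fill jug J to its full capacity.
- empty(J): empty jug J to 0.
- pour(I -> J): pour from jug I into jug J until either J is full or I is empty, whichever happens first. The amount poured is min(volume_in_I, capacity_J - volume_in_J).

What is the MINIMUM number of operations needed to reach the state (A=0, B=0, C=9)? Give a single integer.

BFS from (A=0, B=0, C=0). One shortest path:
  1. fill(B) -> (A=0 B=9 C=0)
  2. pour(B -> C) -> (A=0 B=0 C=9)
Reached target in 2 moves.

Answer: 2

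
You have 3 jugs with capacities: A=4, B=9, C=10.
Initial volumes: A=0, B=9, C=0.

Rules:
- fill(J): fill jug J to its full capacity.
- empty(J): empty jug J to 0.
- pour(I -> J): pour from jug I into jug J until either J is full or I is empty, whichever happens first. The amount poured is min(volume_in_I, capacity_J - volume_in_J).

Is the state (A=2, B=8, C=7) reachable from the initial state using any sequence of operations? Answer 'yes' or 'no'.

BFS explored all 334 reachable states.
Reachable set includes: (0,0,0), (0,0,1), (0,0,2), (0,0,3), (0,0,4), (0,0,5), (0,0,6), (0,0,7), (0,0,8), (0,0,9), (0,0,10), (0,1,0) ...
Target (A=2, B=8, C=7) not in reachable set → no.

Answer: no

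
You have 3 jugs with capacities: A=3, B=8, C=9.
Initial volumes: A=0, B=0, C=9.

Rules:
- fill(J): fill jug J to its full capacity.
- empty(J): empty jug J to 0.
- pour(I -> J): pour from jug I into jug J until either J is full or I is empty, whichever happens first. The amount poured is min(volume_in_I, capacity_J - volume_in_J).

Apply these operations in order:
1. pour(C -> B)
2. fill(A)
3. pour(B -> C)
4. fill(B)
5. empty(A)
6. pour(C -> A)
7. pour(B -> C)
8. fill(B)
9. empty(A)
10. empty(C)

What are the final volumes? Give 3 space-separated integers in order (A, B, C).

Step 1: pour(C -> B) -> (A=0 B=8 C=1)
Step 2: fill(A) -> (A=3 B=8 C=1)
Step 3: pour(B -> C) -> (A=3 B=0 C=9)
Step 4: fill(B) -> (A=3 B=8 C=9)
Step 5: empty(A) -> (A=0 B=8 C=9)
Step 6: pour(C -> A) -> (A=3 B=8 C=6)
Step 7: pour(B -> C) -> (A=3 B=5 C=9)
Step 8: fill(B) -> (A=3 B=8 C=9)
Step 9: empty(A) -> (A=0 B=8 C=9)
Step 10: empty(C) -> (A=0 B=8 C=0)

Answer: 0 8 0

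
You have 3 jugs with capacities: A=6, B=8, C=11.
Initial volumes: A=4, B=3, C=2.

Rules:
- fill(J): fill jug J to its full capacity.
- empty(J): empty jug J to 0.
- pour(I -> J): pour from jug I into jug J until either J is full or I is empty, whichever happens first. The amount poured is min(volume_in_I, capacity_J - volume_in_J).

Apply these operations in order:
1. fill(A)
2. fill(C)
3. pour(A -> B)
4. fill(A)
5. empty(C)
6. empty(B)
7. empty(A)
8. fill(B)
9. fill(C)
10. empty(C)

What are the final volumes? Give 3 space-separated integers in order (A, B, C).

Answer: 0 8 0

Derivation:
Step 1: fill(A) -> (A=6 B=3 C=2)
Step 2: fill(C) -> (A=6 B=3 C=11)
Step 3: pour(A -> B) -> (A=1 B=8 C=11)
Step 4: fill(A) -> (A=6 B=8 C=11)
Step 5: empty(C) -> (A=6 B=8 C=0)
Step 6: empty(B) -> (A=6 B=0 C=0)
Step 7: empty(A) -> (A=0 B=0 C=0)
Step 8: fill(B) -> (A=0 B=8 C=0)
Step 9: fill(C) -> (A=0 B=8 C=11)
Step 10: empty(C) -> (A=0 B=8 C=0)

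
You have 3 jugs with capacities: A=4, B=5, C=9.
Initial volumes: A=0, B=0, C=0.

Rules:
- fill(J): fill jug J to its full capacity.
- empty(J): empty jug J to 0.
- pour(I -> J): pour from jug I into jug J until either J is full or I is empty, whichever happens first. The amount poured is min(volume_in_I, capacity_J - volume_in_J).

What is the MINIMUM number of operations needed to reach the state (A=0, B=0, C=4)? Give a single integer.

BFS from (A=0, B=0, C=0). One shortest path:
  1. fill(A) -> (A=4 B=0 C=0)
  2. pour(A -> C) -> (A=0 B=0 C=4)
Reached target in 2 moves.

Answer: 2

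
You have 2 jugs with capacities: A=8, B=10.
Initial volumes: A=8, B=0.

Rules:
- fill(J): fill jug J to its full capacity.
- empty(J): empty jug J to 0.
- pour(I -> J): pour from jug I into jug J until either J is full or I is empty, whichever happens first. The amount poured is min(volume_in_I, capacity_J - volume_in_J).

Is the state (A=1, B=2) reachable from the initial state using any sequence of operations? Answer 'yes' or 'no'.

BFS explored all 18 reachable states.
Reachable set includes: (0,0), (0,2), (0,4), (0,6), (0,8), (0,10), (2,0), (2,10), (4,0), (4,10), (6,0), (6,10) ...
Target (A=1, B=2) not in reachable set → no.

Answer: no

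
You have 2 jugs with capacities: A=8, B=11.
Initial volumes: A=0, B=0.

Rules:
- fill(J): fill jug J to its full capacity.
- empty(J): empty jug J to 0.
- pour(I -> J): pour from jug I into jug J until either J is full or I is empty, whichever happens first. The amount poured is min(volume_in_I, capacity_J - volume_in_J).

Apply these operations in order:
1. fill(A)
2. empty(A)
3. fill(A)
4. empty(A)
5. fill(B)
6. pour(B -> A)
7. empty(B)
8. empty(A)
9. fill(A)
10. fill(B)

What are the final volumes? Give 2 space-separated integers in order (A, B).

Step 1: fill(A) -> (A=8 B=0)
Step 2: empty(A) -> (A=0 B=0)
Step 3: fill(A) -> (A=8 B=0)
Step 4: empty(A) -> (A=0 B=0)
Step 5: fill(B) -> (A=0 B=11)
Step 6: pour(B -> A) -> (A=8 B=3)
Step 7: empty(B) -> (A=8 B=0)
Step 8: empty(A) -> (A=0 B=0)
Step 9: fill(A) -> (A=8 B=0)
Step 10: fill(B) -> (A=8 B=11)

Answer: 8 11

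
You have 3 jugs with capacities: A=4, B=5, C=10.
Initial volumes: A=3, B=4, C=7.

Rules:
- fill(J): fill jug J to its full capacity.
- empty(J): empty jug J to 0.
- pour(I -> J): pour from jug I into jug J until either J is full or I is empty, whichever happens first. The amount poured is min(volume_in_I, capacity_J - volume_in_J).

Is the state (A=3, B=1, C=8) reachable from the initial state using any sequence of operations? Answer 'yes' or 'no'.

Answer: no

Derivation:
BFS explored all 223 reachable states.
Reachable set includes: (0,0,0), (0,0,1), (0,0,2), (0,0,3), (0,0,4), (0,0,5), (0,0,6), (0,0,7), (0,0,8), (0,0,9), (0,0,10), (0,1,0) ...
Target (A=3, B=1, C=8) not in reachable set → no.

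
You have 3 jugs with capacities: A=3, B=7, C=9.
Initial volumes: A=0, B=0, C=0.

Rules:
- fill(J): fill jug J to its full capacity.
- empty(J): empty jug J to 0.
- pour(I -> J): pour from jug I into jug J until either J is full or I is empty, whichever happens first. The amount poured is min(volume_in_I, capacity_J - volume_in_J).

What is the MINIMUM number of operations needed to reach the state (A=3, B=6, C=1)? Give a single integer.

Answer: 7

Derivation:
BFS from (A=0, B=0, C=0). One shortest path:
  1. fill(A) -> (A=3 B=0 C=0)
  2. fill(B) -> (A=3 B=7 C=0)
  3. pour(B -> C) -> (A=3 B=0 C=7)
  4. pour(A -> B) -> (A=0 B=3 C=7)
  5. pour(C -> A) -> (A=3 B=3 C=4)
  6. pour(A -> B) -> (A=0 B=6 C=4)
  7. pour(C -> A) -> (A=3 B=6 C=1)
Reached target in 7 moves.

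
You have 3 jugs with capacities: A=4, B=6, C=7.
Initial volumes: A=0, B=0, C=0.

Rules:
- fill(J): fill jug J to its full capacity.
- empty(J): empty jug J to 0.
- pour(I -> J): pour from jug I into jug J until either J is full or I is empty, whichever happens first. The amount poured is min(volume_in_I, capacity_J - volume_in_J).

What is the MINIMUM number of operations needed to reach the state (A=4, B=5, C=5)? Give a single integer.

Answer: 7

Derivation:
BFS from (A=0, B=0, C=0). One shortest path:
  1. fill(C) -> (A=0 B=0 C=7)
  2. pour(C -> A) -> (A=4 B=0 C=3)
  3. pour(A -> B) -> (A=0 B=4 C=3)
  4. pour(C -> A) -> (A=3 B=4 C=0)
  5. fill(C) -> (A=3 B=4 C=7)
  6. pour(C -> B) -> (A=3 B=6 C=5)
  7. pour(B -> A) -> (A=4 B=5 C=5)
Reached target in 7 moves.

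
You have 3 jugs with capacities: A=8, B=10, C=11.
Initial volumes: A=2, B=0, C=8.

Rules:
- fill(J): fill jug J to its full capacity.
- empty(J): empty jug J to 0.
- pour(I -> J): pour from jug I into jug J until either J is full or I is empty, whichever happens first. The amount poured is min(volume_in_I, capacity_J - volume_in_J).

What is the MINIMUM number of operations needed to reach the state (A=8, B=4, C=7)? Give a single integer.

Answer: 6

Derivation:
BFS from (A=2, B=0, C=8). One shortest path:
  1. fill(B) -> (A=2 B=10 C=8)
  2. pour(B -> C) -> (A=2 B=7 C=11)
  3. empty(C) -> (A=2 B=7 C=0)
  4. pour(B -> C) -> (A=2 B=0 C=7)
  5. fill(B) -> (A=2 B=10 C=7)
  6. pour(B -> A) -> (A=8 B=4 C=7)
Reached target in 6 moves.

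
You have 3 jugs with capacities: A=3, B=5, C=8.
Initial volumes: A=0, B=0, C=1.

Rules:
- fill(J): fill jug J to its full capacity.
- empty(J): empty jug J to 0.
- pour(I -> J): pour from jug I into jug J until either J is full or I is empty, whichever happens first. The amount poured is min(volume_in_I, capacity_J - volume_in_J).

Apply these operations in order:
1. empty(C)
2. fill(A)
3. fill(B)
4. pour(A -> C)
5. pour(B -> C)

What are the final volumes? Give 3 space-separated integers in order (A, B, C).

Step 1: empty(C) -> (A=0 B=0 C=0)
Step 2: fill(A) -> (A=3 B=0 C=0)
Step 3: fill(B) -> (A=3 B=5 C=0)
Step 4: pour(A -> C) -> (A=0 B=5 C=3)
Step 5: pour(B -> C) -> (A=0 B=0 C=8)

Answer: 0 0 8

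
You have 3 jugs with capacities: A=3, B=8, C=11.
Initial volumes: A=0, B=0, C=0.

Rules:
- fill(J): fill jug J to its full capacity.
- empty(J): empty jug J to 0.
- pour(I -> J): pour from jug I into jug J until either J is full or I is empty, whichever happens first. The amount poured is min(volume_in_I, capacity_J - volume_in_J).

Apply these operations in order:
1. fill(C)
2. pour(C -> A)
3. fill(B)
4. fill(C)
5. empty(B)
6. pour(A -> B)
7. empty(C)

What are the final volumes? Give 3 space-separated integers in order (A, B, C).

Step 1: fill(C) -> (A=0 B=0 C=11)
Step 2: pour(C -> A) -> (A=3 B=0 C=8)
Step 3: fill(B) -> (A=3 B=8 C=8)
Step 4: fill(C) -> (A=3 B=8 C=11)
Step 5: empty(B) -> (A=3 B=0 C=11)
Step 6: pour(A -> B) -> (A=0 B=3 C=11)
Step 7: empty(C) -> (A=0 B=3 C=0)

Answer: 0 3 0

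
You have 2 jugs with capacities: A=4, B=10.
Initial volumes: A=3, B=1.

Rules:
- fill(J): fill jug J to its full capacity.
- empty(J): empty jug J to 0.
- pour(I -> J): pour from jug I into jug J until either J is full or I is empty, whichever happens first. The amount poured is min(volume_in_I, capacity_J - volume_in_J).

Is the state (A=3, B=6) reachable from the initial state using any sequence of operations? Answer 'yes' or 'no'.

Answer: no

Derivation:
BFS explored all 29 reachable states.
Reachable set includes: (0,0), (0,1), (0,2), (0,3), (0,4), (0,5), (0,6), (0,7), (0,8), (0,9), (0,10), (1,0) ...
Target (A=3, B=6) not in reachable set → no.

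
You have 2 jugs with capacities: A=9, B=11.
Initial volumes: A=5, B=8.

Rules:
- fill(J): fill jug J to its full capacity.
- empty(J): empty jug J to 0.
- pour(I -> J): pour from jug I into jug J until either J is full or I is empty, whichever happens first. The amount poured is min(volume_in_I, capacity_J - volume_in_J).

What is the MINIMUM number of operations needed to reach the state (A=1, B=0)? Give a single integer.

Answer: 8

Derivation:
BFS from (A=5, B=8). One shortest path:
  1. empty(A) -> (A=0 B=8)
  2. pour(B -> A) -> (A=8 B=0)
  3. fill(B) -> (A=8 B=11)
  4. pour(B -> A) -> (A=9 B=10)
  5. empty(A) -> (A=0 B=10)
  6. pour(B -> A) -> (A=9 B=1)
  7. empty(A) -> (A=0 B=1)
  8. pour(B -> A) -> (A=1 B=0)
Reached target in 8 moves.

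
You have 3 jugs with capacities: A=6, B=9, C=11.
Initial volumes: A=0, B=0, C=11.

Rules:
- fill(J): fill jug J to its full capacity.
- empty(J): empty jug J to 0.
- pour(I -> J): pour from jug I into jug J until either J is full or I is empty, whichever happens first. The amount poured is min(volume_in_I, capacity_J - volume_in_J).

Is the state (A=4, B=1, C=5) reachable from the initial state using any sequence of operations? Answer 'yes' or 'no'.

BFS explored all 440 reachable states.
Reachable set includes: (0,0,0), (0,0,1), (0,0,2), (0,0,3), (0,0,4), (0,0,5), (0,0,6), (0,0,7), (0,0,8), (0,0,9), (0,0,10), (0,0,11) ...
Target (A=4, B=1, C=5) not in reachable set → no.

Answer: no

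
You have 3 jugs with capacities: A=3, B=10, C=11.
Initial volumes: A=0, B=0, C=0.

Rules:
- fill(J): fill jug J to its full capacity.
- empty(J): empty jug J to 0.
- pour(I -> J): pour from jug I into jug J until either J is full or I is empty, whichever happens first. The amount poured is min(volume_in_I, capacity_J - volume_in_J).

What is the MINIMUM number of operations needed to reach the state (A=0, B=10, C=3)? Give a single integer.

BFS from (A=0, B=0, C=0). One shortest path:
  1. fill(A) -> (A=3 B=0 C=0)
  2. fill(B) -> (A=3 B=10 C=0)
  3. pour(A -> C) -> (A=0 B=10 C=3)
Reached target in 3 moves.

Answer: 3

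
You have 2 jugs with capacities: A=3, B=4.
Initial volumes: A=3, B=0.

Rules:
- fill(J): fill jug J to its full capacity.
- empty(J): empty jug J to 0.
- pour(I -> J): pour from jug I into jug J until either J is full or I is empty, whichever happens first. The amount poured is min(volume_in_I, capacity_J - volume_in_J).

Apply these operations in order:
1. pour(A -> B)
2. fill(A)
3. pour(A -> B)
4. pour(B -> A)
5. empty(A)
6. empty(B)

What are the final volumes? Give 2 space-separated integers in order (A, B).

Answer: 0 0

Derivation:
Step 1: pour(A -> B) -> (A=0 B=3)
Step 2: fill(A) -> (A=3 B=3)
Step 3: pour(A -> B) -> (A=2 B=4)
Step 4: pour(B -> A) -> (A=3 B=3)
Step 5: empty(A) -> (A=0 B=3)
Step 6: empty(B) -> (A=0 B=0)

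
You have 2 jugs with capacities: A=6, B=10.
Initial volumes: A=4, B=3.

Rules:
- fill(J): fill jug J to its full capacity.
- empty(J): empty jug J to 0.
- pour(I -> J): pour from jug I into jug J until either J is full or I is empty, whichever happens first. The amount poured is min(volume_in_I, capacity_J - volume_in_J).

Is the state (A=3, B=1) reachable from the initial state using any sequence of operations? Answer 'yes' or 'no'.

BFS explored all 33 reachable states.
Reachable set includes: (0,0), (0,1), (0,2), (0,3), (0,4), (0,5), (0,6), (0,7), (0,8), (0,9), (0,10), (1,0) ...
Target (A=3, B=1) not in reachable set → no.

Answer: no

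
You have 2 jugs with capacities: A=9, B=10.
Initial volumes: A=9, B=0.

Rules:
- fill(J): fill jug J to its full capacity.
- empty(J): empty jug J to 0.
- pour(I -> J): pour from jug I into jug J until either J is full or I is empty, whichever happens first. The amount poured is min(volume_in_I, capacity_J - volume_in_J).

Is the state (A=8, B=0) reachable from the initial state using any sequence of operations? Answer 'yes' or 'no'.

BFS from (A=9, B=0):
  1. pour(A -> B) -> (A=0 B=9)
  2. fill(A) -> (A=9 B=9)
  3. pour(A -> B) -> (A=8 B=10)
  4. empty(B) -> (A=8 B=0)
Target reached → yes.

Answer: yes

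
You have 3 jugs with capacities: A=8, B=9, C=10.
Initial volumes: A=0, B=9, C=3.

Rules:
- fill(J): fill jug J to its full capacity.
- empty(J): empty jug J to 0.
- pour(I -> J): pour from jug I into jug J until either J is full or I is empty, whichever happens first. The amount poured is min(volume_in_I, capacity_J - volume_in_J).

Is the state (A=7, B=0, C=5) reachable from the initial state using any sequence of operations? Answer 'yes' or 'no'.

Answer: yes

Derivation:
BFS from (A=0, B=9, C=3):
  1. pour(C -> A) -> (A=3 B=9 C=0)
  2. pour(B -> C) -> (A=3 B=0 C=9)
  3. fill(B) -> (A=3 B=9 C=9)
  4. pour(B -> A) -> (A=8 B=4 C=9)
  5. pour(A -> C) -> (A=7 B=4 C=10)
  6. pour(C -> B) -> (A=7 B=9 C=5)
  7. empty(B) -> (A=7 B=0 C=5)
Target reached → yes.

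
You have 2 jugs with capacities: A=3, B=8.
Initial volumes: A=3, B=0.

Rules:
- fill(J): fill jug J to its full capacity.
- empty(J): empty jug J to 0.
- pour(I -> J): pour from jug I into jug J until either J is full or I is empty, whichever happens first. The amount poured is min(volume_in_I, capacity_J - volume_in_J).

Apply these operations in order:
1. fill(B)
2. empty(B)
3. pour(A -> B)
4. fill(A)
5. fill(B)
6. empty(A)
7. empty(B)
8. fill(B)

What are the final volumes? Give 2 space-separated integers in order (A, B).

Step 1: fill(B) -> (A=3 B=8)
Step 2: empty(B) -> (A=3 B=0)
Step 3: pour(A -> B) -> (A=0 B=3)
Step 4: fill(A) -> (A=3 B=3)
Step 5: fill(B) -> (A=3 B=8)
Step 6: empty(A) -> (A=0 B=8)
Step 7: empty(B) -> (A=0 B=0)
Step 8: fill(B) -> (A=0 B=8)

Answer: 0 8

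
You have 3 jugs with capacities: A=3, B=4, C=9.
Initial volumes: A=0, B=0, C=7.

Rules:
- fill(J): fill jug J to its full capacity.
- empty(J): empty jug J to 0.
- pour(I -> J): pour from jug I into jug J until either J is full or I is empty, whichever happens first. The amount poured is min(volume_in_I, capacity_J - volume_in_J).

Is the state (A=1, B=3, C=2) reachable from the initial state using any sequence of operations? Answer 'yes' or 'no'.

Answer: no

Derivation:
BFS explored all 152 reachable states.
Reachable set includes: (0,0,0), (0,0,1), (0,0,2), (0,0,3), (0,0,4), (0,0,5), (0,0,6), (0,0,7), (0,0,8), (0,0,9), (0,1,0), (0,1,1) ...
Target (A=1, B=3, C=2) not in reachable set → no.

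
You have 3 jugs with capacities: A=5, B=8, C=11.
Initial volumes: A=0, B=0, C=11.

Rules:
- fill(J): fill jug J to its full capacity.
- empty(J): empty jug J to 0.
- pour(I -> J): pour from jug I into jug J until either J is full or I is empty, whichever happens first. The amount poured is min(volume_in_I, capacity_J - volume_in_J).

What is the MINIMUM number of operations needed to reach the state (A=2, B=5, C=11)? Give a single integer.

BFS from (A=0, B=0, C=11). One shortest path:
  1. fill(A) -> (A=5 B=0 C=11)
  2. fill(B) -> (A=5 B=8 C=11)
  3. empty(C) -> (A=5 B=8 C=0)
  4. pour(B -> C) -> (A=5 B=0 C=8)
  5. pour(A -> B) -> (A=0 B=5 C=8)
  6. fill(A) -> (A=5 B=5 C=8)
  7. pour(A -> C) -> (A=2 B=5 C=11)
Reached target in 7 moves.

Answer: 7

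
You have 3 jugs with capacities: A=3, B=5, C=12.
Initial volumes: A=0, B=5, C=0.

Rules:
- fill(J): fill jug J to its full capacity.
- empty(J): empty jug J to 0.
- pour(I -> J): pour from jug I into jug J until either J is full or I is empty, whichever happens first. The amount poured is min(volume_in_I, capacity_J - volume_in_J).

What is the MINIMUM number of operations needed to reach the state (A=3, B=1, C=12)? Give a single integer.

Answer: 6

Derivation:
BFS from (A=0, B=5, C=0). One shortest path:
  1. fill(A) -> (A=3 B=5 C=0)
  2. pour(A -> C) -> (A=0 B=5 C=3)
  3. fill(A) -> (A=3 B=5 C=3)
  4. pour(B -> C) -> (A=3 B=0 C=8)
  5. fill(B) -> (A=3 B=5 C=8)
  6. pour(B -> C) -> (A=3 B=1 C=12)
Reached target in 6 moves.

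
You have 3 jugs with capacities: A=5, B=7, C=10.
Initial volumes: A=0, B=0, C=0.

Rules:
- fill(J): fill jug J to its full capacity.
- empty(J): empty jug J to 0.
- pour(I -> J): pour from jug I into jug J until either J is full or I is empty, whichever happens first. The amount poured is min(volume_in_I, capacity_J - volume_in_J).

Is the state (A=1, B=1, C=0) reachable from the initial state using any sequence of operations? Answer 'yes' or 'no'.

BFS from (A=0, B=0, C=0):
  1. fill(A) -> (A=5 B=0 C=0)
  2. fill(B) -> (A=5 B=7 C=0)
  3. pour(B -> C) -> (A=5 B=0 C=7)
  4. pour(A -> B) -> (A=0 B=5 C=7)
  5. pour(C -> A) -> (A=5 B=5 C=2)
  6. pour(A -> B) -> (A=3 B=7 C=2)
  7. pour(B -> C) -> (A=3 B=0 C=9)
  8. pour(A -> B) -> (A=0 B=3 C=9)
  9. pour(C -> A) -> (A=5 B=3 C=4)
  10. pour(A -> B) -> (A=1 B=7 C=4)
  11. pour(B -> C) -> (A=1 B=1 C=10)
  12. empty(C) -> (A=1 B=1 C=0)
Target reached → yes.

Answer: yes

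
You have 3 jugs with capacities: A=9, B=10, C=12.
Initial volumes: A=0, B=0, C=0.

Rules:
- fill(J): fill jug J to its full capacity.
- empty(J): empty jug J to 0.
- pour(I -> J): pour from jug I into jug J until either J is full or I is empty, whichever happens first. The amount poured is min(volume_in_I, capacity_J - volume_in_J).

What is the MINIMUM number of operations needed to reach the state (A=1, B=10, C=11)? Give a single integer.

BFS from (A=0, B=0, C=0). One shortest path:
  1. fill(C) -> (A=0 B=0 C=12)
  2. pour(C -> B) -> (A=0 B=10 C=2)
  3. pour(B -> A) -> (A=9 B=1 C=2)
  4. pour(A -> C) -> (A=0 B=1 C=11)
  5. pour(B -> A) -> (A=1 B=0 C=11)
  6. fill(B) -> (A=1 B=10 C=11)
Reached target in 6 moves.

Answer: 6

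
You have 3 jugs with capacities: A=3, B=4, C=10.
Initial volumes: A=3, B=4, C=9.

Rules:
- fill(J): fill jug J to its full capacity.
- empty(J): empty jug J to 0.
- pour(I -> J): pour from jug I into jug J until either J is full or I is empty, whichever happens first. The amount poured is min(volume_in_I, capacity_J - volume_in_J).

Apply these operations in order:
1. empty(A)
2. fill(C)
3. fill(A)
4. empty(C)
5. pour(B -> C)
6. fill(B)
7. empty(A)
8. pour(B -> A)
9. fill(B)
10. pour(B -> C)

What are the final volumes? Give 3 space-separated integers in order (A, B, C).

Step 1: empty(A) -> (A=0 B=4 C=9)
Step 2: fill(C) -> (A=0 B=4 C=10)
Step 3: fill(A) -> (A=3 B=4 C=10)
Step 4: empty(C) -> (A=3 B=4 C=0)
Step 5: pour(B -> C) -> (A=3 B=0 C=4)
Step 6: fill(B) -> (A=3 B=4 C=4)
Step 7: empty(A) -> (A=0 B=4 C=4)
Step 8: pour(B -> A) -> (A=3 B=1 C=4)
Step 9: fill(B) -> (A=3 B=4 C=4)
Step 10: pour(B -> C) -> (A=3 B=0 C=8)

Answer: 3 0 8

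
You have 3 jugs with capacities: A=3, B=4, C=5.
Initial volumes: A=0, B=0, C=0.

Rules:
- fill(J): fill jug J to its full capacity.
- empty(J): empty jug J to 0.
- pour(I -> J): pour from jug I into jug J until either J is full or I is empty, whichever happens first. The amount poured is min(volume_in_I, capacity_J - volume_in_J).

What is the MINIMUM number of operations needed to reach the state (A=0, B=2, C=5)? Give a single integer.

Answer: 4

Derivation:
BFS from (A=0, B=0, C=0). One shortest path:
  1. fill(A) -> (A=3 B=0 C=0)
  2. fill(B) -> (A=3 B=4 C=0)
  3. pour(A -> C) -> (A=0 B=4 C=3)
  4. pour(B -> C) -> (A=0 B=2 C=5)
Reached target in 4 moves.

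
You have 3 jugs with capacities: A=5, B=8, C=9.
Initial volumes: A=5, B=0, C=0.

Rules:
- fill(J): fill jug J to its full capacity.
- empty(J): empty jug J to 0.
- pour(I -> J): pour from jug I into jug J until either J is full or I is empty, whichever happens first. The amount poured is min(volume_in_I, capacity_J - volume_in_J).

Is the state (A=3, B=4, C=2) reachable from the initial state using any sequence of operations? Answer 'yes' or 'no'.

Answer: no

Derivation:
BFS explored all 316 reachable states.
Reachable set includes: (0,0,0), (0,0,1), (0,0,2), (0,0,3), (0,0,4), (0,0,5), (0,0,6), (0,0,7), (0,0,8), (0,0,9), (0,1,0), (0,1,1) ...
Target (A=3, B=4, C=2) not in reachable set → no.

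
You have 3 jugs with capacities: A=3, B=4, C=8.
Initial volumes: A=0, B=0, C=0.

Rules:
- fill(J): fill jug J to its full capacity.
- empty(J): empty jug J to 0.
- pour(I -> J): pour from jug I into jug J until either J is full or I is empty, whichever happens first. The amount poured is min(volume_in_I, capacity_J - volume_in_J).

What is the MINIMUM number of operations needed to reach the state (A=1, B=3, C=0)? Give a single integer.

BFS from (A=0, B=0, C=0). One shortest path:
  1. fill(B) -> (A=0 B=4 C=0)
  2. pour(B -> A) -> (A=3 B=1 C=0)
  3. pour(A -> C) -> (A=0 B=1 C=3)
  4. pour(B -> A) -> (A=1 B=0 C=3)
  5. pour(C -> B) -> (A=1 B=3 C=0)
Reached target in 5 moves.

Answer: 5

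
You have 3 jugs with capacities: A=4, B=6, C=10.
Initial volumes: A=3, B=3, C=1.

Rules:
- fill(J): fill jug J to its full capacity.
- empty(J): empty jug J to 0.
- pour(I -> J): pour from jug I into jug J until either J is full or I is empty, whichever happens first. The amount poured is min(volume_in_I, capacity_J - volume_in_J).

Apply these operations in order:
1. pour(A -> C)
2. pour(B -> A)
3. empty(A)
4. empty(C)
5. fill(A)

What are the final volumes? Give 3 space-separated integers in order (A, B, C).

Answer: 4 0 0

Derivation:
Step 1: pour(A -> C) -> (A=0 B=3 C=4)
Step 2: pour(B -> A) -> (A=3 B=0 C=4)
Step 3: empty(A) -> (A=0 B=0 C=4)
Step 4: empty(C) -> (A=0 B=0 C=0)
Step 5: fill(A) -> (A=4 B=0 C=0)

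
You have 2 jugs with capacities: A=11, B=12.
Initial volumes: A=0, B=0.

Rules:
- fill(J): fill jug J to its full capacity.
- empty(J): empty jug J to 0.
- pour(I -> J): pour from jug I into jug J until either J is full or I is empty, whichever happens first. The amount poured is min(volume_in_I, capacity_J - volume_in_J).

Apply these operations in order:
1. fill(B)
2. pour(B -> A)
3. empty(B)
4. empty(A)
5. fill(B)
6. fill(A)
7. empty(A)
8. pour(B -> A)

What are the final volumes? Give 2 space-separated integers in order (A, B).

Answer: 11 1

Derivation:
Step 1: fill(B) -> (A=0 B=12)
Step 2: pour(B -> A) -> (A=11 B=1)
Step 3: empty(B) -> (A=11 B=0)
Step 4: empty(A) -> (A=0 B=0)
Step 5: fill(B) -> (A=0 B=12)
Step 6: fill(A) -> (A=11 B=12)
Step 7: empty(A) -> (A=0 B=12)
Step 8: pour(B -> A) -> (A=11 B=1)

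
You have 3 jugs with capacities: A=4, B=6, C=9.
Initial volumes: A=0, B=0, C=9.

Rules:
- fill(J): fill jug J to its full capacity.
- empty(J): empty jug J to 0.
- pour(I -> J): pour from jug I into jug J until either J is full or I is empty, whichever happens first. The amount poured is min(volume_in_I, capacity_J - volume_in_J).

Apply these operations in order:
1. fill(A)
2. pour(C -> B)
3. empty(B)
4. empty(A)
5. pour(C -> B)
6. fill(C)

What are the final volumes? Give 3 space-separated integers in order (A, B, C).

Step 1: fill(A) -> (A=4 B=0 C=9)
Step 2: pour(C -> B) -> (A=4 B=6 C=3)
Step 3: empty(B) -> (A=4 B=0 C=3)
Step 4: empty(A) -> (A=0 B=0 C=3)
Step 5: pour(C -> B) -> (A=0 B=3 C=0)
Step 6: fill(C) -> (A=0 B=3 C=9)

Answer: 0 3 9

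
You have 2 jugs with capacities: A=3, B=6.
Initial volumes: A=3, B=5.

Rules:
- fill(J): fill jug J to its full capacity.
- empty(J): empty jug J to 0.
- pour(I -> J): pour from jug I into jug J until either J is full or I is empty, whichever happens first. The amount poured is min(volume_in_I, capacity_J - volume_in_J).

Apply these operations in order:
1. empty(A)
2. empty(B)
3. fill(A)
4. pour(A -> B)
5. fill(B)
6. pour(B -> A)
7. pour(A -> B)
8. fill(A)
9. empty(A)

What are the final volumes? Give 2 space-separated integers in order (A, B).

Step 1: empty(A) -> (A=0 B=5)
Step 2: empty(B) -> (A=0 B=0)
Step 3: fill(A) -> (A=3 B=0)
Step 4: pour(A -> B) -> (A=0 B=3)
Step 5: fill(B) -> (A=0 B=6)
Step 6: pour(B -> A) -> (A=3 B=3)
Step 7: pour(A -> B) -> (A=0 B=6)
Step 8: fill(A) -> (A=3 B=6)
Step 9: empty(A) -> (A=0 B=6)

Answer: 0 6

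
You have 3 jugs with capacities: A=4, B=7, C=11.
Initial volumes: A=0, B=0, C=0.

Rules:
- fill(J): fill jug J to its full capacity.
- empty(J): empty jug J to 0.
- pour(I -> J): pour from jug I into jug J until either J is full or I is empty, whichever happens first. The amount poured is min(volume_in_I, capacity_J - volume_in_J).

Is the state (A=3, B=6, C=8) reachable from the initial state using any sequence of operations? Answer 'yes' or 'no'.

Answer: no

Derivation:
BFS explored all 300 reachable states.
Reachable set includes: (0,0,0), (0,0,1), (0,0,2), (0,0,3), (0,0,4), (0,0,5), (0,0,6), (0,0,7), (0,0,8), (0,0,9), (0,0,10), (0,0,11) ...
Target (A=3, B=6, C=8) not in reachable set → no.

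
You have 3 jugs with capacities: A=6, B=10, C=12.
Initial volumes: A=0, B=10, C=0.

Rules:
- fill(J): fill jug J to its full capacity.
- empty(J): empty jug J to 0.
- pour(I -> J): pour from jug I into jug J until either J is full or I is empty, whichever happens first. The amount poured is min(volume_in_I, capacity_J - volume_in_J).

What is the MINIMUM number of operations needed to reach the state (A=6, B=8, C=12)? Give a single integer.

BFS from (A=0, B=10, C=0). One shortest path:
  1. fill(A) -> (A=6 B=10 C=0)
  2. pour(B -> C) -> (A=6 B=0 C=10)
  3. fill(B) -> (A=6 B=10 C=10)
  4. pour(B -> C) -> (A=6 B=8 C=12)
Reached target in 4 moves.

Answer: 4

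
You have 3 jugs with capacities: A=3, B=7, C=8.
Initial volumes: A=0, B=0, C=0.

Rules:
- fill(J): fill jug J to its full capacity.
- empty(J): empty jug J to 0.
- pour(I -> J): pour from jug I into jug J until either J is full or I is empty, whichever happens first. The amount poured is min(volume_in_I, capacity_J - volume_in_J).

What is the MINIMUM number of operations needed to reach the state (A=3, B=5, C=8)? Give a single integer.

BFS from (A=0, B=0, C=0). One shortest path:
  1. fill(C) -> (A=0 B=0 C=8)
  2. pour(C -> A) -> (A=3 B=0 C=5)
  3. pour(C -> B) -> (A=3 B=5 C=0)
  4. fill(C) -> (A=3 B=5 C=8)
Reached target in 4 moves.

Answer: 4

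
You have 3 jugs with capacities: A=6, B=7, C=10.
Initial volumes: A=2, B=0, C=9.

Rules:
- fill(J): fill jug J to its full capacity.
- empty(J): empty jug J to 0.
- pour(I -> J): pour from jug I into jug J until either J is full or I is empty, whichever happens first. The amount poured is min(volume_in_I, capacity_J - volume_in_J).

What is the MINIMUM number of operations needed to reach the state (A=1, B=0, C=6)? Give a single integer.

BFS from (A=2, B=0, C=9). One shortest path:
  1. empty(A) -> (A=0 B=0 C=9)
  2. fill(B) -> (A=0 B=7 C=9)
  3. empty(C) -> (A=0 B=7 C=0)
  4. pour(B -> A) -> (A=6 B=1 C=0)
  5. pour(A -> C) -> (A=0 B=1 C=6)
  6. pour(B -> A) -> (A=1 B=0 C=6)
Reached target in 6 moves.

Answer: 6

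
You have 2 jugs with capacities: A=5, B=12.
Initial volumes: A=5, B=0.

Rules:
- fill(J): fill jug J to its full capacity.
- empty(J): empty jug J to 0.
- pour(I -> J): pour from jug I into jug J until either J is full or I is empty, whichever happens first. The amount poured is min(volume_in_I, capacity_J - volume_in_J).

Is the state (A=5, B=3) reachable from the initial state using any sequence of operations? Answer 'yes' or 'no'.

Answer: yes

Derivation:
BFS from (A=5, B=0):
  1. pour(A -> B) -> (A=0 B=5)
  2. fill(A) -> (A=5 B=5)
  3. pour(A -> B) -> (A=0 B=10)
  4. fill(A) -> (A=5 B=10)
  5. pour(A -> B) -> (A=3 B=12)
  6. empty(B) -> (A=3 B=0)
  7. pour(A -> B) -> (A=0 B=3)
  8. fill(A) -> (A=5 B=3)
Target reached → yes.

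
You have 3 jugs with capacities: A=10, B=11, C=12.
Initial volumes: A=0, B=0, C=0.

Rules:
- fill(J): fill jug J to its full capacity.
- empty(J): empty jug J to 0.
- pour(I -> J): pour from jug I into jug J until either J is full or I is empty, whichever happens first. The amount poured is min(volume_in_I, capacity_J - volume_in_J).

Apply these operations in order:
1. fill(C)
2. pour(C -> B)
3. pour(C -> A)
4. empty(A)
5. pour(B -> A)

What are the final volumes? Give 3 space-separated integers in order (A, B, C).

Answer: 10 1 0

Derivation:
Step 1: fill(C) -> (A=0 B=0 C=12)
Step 2: pour(C -> B) -> (A=0 B=11 C=1)
Step 3: pour(C -> A) -> (A=1 B=11 C=0)
Step 4: empty(A) -> (A=0 B=11 C=0)
Step 5: pour(B -> A) -> (A=10 B=1 C=0)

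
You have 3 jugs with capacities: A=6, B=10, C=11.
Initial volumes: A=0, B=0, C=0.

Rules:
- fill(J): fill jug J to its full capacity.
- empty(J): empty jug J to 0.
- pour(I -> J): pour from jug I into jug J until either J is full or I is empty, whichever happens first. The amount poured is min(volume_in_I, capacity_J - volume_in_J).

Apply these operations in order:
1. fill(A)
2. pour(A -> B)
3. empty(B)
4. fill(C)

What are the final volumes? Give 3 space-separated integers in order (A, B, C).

Step 1: fill(A) -> (A=6 B=0 C=0)
Step 2: pour(A -> B) -> (A=0 B=6 C=0)
Step 3: empty(B) -> (A=0 B=0 C=0)
Step 4: fill(C) -> (A=0 B=0 C=11)

Answer: 0 0 11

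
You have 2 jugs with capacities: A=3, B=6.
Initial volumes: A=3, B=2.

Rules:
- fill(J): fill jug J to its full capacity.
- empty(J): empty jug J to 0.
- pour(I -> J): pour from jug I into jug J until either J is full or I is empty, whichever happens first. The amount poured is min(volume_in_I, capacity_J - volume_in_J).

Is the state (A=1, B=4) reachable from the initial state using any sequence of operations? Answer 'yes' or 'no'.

BFS explored all 12 reachable states.
Reachable set includes: (0,0), (0,2), (0,3), (0,5), (0,6), (2,0), (2,6), (3,0), (3,2), (3,3), (3,5), (3,6)
Target (A=1, B=4) not in reachable set → no.

Answer: no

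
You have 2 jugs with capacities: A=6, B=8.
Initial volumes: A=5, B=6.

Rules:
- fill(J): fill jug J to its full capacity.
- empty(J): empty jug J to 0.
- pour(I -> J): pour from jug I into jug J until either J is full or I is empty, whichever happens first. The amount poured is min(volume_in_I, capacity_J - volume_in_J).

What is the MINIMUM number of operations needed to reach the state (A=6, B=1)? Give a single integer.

BFS from (A=5, B=6). One shortest path:
  1. fill(B) -> (A=5 B=8)
  2. pour(B -> A) -> (A=6 B=7)
  3. empty(A) -> (A=0 B=7)
  4. pour(B -> A) -> (A=6 B=1)
Reached target in 4 moves.

Answer: 4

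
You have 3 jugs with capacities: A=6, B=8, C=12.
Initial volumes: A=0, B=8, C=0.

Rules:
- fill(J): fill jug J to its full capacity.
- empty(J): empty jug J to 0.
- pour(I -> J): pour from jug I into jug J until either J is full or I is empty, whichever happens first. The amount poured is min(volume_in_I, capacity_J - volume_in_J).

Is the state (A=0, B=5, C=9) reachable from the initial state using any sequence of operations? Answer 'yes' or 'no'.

Answer: no

Derivation:
BFS explored all 110 reachable states.
Reachable set includes: (0,0,0), (0,0,2), (0,0,4), (0,0,6), (0,0,8), (0,0,10), (0,0,12), (0,2,0), (0,2,2), (0,2,4), (0,2,6), (0,2,8) ...
Target (A=0, B=5, C=9) not in reachable set → no.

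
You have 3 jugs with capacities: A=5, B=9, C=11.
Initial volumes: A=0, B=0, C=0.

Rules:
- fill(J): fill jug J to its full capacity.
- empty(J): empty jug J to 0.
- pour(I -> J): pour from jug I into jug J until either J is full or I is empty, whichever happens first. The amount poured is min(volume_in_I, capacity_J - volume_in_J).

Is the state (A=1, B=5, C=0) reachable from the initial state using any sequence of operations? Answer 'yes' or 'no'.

BFS from (A=0, B=0, C=0):
  1. fill(C) -> (A=0 B=0 C=11)
  2. pour(C -> A) -> (A=5 B=0 C=6)
  3. empty(A) -> (A=0 B=0 C=6)
  4. pour(C -> A) -> (A=5 B=0 C=1)
  5. pour(A -> B) -> (A=0 B=5 C=1)
  6. pour(C -> A) -> (A=1 B=5 C=0)
Target reached → yes.

Answer: yes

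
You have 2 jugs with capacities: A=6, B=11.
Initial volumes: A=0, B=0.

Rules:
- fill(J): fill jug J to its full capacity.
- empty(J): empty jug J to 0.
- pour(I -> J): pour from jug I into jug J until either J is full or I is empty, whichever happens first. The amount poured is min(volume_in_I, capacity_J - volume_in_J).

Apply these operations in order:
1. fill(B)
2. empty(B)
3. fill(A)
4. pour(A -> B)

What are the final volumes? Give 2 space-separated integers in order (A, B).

Step 1: fill(B) -> (A=0 B=11)
Step 2: empty(B) -> (A=0 B=0)
Step 3: fill(A) -> (A=6 B=0)
Step 4: pour(A -> B) -> (A=0 B=6)

Answer: 0 6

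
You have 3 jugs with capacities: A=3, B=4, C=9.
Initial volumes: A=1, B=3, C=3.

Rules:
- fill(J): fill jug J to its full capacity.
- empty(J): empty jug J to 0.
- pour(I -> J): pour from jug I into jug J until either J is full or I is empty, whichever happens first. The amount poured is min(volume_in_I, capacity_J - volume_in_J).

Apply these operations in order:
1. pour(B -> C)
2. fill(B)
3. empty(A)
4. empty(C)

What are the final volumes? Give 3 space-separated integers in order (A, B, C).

Answer: 0 4 0

Derivation:
Step 1: pour(B -> C) -> (A=1 B=0 C=6)
Step 2: fill(B) -> (A=1 B=4 C=6)
Step 3: empty(A) -> (A=0 B=4 C=6)
Step 4: empty(C) -> (A=0 B=4 C=0)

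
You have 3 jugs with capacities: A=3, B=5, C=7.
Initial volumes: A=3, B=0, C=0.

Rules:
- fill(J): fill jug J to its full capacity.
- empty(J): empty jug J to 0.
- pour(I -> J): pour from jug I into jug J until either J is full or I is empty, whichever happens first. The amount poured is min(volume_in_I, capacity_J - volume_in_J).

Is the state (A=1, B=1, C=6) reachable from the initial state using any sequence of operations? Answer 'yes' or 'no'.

BFS explored all 144 reachable states.
Reachable set includes: (0,0,0), (0,0,1), (0,0,2), (0,0,3), (0,0,4), (0,0,5), (0,0,6), (0,0,7), (0,1,0), (0,1,1), (0,1,2), (0,1,3) ...
Target (A=1, B=1, C=6) not in reachable set → no.

Answer: no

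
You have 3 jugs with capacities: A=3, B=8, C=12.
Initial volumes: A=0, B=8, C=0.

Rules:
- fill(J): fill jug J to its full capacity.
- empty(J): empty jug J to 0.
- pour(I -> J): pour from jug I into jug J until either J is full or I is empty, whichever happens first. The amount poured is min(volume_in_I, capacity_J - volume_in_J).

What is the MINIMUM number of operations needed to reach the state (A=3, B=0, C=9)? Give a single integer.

Answer: 3

Derivation:
BFS from (A=0, B=8, C=0). One shortest path:
  1. empty(B) -> (A=0 B=0 C=0)
  2. fill(C) -> (A=0 B=0 C=12)
  3. pour(C -> A) -> (A=3 B=0 C=9)
Reached target in 3 moves.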